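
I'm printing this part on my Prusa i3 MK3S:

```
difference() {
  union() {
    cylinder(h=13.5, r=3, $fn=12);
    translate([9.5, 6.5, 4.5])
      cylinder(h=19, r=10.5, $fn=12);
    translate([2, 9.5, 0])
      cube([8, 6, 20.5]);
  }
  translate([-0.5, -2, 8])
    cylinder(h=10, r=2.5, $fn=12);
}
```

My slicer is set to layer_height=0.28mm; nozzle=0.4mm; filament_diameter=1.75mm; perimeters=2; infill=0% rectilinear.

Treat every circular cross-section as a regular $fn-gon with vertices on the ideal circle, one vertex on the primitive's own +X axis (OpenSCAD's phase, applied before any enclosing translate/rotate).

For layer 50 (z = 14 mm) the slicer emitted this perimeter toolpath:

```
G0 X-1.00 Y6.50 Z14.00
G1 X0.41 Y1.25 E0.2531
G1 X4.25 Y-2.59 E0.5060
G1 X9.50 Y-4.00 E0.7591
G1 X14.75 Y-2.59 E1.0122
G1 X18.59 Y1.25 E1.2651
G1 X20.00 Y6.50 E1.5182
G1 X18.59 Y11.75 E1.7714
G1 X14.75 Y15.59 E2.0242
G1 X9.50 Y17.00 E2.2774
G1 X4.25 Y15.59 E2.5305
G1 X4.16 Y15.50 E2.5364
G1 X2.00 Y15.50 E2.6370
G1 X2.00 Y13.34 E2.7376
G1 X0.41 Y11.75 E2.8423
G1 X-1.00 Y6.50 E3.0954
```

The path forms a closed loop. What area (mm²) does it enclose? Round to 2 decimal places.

332.96 mm²

Apply the shoelace formula to the sequence of (X, Y) vertices; enclosed area = 332.96 mm².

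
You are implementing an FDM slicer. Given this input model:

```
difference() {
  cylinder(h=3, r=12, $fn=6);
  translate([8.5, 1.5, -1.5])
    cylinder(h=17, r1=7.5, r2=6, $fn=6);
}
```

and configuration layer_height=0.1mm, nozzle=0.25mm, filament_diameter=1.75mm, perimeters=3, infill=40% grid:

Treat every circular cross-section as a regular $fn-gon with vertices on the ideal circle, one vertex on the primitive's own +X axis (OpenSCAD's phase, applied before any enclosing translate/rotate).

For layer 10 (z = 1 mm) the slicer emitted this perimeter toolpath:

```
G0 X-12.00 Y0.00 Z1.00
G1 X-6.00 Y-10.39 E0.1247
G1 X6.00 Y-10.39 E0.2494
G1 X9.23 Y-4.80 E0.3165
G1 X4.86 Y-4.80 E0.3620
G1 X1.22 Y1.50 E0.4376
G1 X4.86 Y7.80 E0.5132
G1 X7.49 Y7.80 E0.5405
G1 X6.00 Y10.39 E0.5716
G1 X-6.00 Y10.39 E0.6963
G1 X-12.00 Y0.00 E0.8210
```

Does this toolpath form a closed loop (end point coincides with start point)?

Start point (G0): (-12.00, 0.00). End point (last G1): the path returns to the start — closed.

yes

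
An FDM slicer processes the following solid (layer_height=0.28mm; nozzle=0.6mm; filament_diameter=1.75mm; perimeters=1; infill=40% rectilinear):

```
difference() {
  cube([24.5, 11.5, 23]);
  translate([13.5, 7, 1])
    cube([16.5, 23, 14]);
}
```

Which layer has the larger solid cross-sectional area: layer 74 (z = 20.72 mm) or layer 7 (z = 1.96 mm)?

Layer 74 (z = 20.72): the cube is present — its section is the full 24.5×11.5 rectangle (area 281.75 mm²); the cube at (13.5, 7) is absent (z outside [1, 15]); After the difference (first − rest): none of the subtracted shapes is present at this height, so the 24.5×11.5 cube is unchanged — area = 281.75 mm². So its area = 281.75 mm². Layer 7 (z = 1.96): the cube (footprint 24.5×11.5) is included at this height (area 281.75 mm²); the cube at (13.5, 7) is present — its section is the full 16.5×23 rectangle (area 379.50 mm²); Taking the first minus the rest: starting from the 24.5×11.5 cube (281.75 mm²), the 16.5×23 cube at (13.5, 7) partially overlaps it — only the 49.50 mm² overlap (of its 379.50 mm²) is removed, clipping the outline — area = 232.25 mm². So its area = 232.25 mm². Layer 74 is larger (281.75 vs 232.25 mm²).

layer 74 (z = 20.72 mm)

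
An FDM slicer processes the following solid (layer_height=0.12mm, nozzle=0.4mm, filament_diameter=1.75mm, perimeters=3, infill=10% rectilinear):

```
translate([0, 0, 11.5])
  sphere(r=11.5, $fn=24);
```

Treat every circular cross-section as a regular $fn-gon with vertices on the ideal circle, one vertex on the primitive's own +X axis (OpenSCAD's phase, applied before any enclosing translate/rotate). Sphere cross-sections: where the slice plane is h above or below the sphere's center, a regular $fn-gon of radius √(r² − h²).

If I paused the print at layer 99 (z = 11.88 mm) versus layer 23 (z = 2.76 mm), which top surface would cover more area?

layer 99 (z = 11.88 mm)

Layer 99 (z = 11.88): the r=11.5 sphere contributes a regular 24-gon of circumradius √(11.5²−0.38²) = 11.494 (area = (24/2)·11.494²·sin(360°/24) = 410.30 mm²). So its area = 410.30 mm². Layer 23 (z = 2.76): the r=11.5 sphere slices to a regular 24-gon of circumradius 7.474 (√(r²−h²) with h=8.74 from center) (area = (24/2)·7.474²·sin(360°/24) = 173.50 mm²). So its area = 173.50 mm². Layer 99 is larger (410.30 vs 173.50 mm²).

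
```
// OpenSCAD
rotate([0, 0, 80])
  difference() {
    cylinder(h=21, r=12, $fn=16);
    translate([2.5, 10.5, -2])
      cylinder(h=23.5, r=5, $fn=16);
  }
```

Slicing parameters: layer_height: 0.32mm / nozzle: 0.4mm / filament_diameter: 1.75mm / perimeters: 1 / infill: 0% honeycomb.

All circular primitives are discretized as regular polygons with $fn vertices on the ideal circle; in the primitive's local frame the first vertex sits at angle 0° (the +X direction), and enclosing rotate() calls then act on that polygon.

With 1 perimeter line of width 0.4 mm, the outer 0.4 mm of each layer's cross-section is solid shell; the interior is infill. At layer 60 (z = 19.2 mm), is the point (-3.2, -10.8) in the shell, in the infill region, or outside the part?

At z = 19.2 mm: the r=12 cylinder gives a regular 16-gon of circumradius 12 (constant along its height); the cylinder at (2.5, 10.5): section is a regular 16-gon, circumradius r=5; Taking the first minus the rest: starting from the r=12 cylinder, the r=5 cylinder at (2.5, 10.5) partially overlaps it — only the 45.13 mm² overlap (of its 76.54 mm²) is removed, clipping the outline — 1 connected region; (whole slice rotated 80° about Z — lengths, areas and connectivity unchanged). Overall, the cross-section is a single solid region. Undo the 80° rotation: the query point maps to (-11.192, 1.276) in the un-rotated model frame. The nearest boundary edge runs (-12.00, 0.00)→(-11.09, 4.59); distance from the point to it = 0.54 mm. The point is inside the cross-section and 0.54 mm from the nearest boundary — more than the 0.4 mm shell width (1 × 0.4), so it's in the infill interior.

infill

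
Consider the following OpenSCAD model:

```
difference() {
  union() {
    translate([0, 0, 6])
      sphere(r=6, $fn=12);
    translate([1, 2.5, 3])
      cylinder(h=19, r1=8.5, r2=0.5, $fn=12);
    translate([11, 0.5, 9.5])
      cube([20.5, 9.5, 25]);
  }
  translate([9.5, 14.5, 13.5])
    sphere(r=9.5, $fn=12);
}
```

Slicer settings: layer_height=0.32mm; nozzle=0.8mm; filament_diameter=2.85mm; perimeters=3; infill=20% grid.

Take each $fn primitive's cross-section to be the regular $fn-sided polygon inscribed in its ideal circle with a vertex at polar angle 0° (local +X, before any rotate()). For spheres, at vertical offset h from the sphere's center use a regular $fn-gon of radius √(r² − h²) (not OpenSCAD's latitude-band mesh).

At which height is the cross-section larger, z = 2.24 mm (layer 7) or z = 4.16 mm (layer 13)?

layer 13 (z = 4.16 mm)

Layer 7 (z = 2.24): the r=6 sphere slices to a regular 12-gon of circumradius 4.676 (√(r²−h²) with h=3.76 from center) (area = (12/2)·4.676²·sin(360°/12) = 65.59 mm²); the cone at (1, 2.5) does not reach this height (z outside [3, 22]); the cube at (11, 0.5) is not intersected at this z (z outside [9.5, 34.5]); Merging all regions: only the r=6 sphere is present, so the union is just that shape — area = 65.59 mm²; the sphere at (9.5, 14.5) does not reach this height (|z−center|=11.260 > r=9.5); After the difference (first − rest): none of the subtracted shapes is present at this height, so the result so far is unchanged — area = 65.59 mm². So its area = 65.59 mm². Layer 13 (z = 4.16): the r=6 sphere slices to a regular 12-gon of circumradius 5.711 (√(r²−h²) with h=1.84 from center) (area = (12/2)·5.711²·sin(360°/12) = 97.84 mm²); the cone at (1, 2.5) contributes a regular 12-gon of circumradius 8.012 (interpolated between r1=8.5 and r2=0.5 at t=0.061) (area = (12/2)·8.012²·sin(360°/12) = 192.56 mm²); the cube at (11, 0.5) does not reach this height (z outside [9.5, 34.5]); Taking the union: the regions partially overlap — summed areas 290.40 mm² minus the doubly-counted overlap 95.53 mm² gives 194.87 mm² — area = 194.87 mm²; the r=9.5 sphere at (9.5, 14.5) slices to a regular 12-gon of circumradius 1.736 (√(r²−h²) with h=9.34 from center) (area = (12/2)·1.736²·sin(360°/12) = 9.04 mm²); Subtracting the remaining from the first: starting from that combined region (194.87 mm²), the r=9.5 sphere at (9.5, 14.5) misses the remaining region (no effect) — area = 194.87 mm². So its area = 194.87 mm². Layer 13 is larger (194.87 vs 65.59 mm²).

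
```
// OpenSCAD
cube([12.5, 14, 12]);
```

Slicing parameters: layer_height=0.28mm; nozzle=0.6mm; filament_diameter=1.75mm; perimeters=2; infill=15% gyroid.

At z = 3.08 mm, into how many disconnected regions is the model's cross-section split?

At z = 3.08 mm: the cube is present — its section is the full 12.5×14 rectangle. The result has 1 disconnected region.

1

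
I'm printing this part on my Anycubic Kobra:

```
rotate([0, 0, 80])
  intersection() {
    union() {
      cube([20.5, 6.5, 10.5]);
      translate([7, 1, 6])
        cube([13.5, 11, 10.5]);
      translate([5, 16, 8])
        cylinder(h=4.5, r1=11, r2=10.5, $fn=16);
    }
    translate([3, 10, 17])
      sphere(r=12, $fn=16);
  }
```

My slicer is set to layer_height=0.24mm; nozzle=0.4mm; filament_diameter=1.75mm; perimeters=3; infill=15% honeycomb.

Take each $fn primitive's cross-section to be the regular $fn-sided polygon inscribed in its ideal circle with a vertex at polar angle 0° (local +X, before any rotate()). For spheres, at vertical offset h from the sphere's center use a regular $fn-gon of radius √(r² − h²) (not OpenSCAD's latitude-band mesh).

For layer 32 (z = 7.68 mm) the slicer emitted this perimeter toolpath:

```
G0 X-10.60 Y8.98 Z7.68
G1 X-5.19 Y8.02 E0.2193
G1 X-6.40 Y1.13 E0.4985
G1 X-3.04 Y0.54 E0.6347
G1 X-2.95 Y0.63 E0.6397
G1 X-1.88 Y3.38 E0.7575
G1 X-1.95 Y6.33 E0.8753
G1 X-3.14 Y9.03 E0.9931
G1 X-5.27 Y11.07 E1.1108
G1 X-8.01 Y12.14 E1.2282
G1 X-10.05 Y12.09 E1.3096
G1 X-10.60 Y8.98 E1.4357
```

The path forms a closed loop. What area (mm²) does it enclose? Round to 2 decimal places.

Apply the shoelace formula to the sequence of (X, Y) vertices; enclosed area = 47.74 mm².

47.74 mm²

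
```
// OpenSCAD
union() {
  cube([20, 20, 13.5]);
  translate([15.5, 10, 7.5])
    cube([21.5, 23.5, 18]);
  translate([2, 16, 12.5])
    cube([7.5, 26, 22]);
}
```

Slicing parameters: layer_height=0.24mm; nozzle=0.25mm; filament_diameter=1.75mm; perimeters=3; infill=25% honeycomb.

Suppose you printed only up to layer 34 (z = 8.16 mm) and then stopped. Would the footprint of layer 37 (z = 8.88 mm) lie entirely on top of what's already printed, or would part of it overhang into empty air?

entirely on top

Compare the two slices. At z = 8.16: the cube (footprint 20×20) is included at this height (area 400.00 mm²); the cube at (15.5, 10) is present — its section is the full 21.5×23.5 rectangle (area 505.25 mm²); the cube at (2, 16) is not intersected at this z (z outside [12.5, 34.5]); Taking the union: the regions partially overlap — summed areas 905.25 mm² minus the doubly-counted overlap 45.00 mm² gives 860.25 mm² — area = 860.25 mm². At z = 8.88: the cube (footprint 20×20) is included at this height (area 400.00 mm²); the 21.5×23.5 cube at (15.5, 10) contributes its full rectangle (area 505.25 mm²); the cube at (2, 16) does not reach this height (z outside [12.5, 34.5]); Taking the union: the regions partially overlap — summed areas 905.25 mm² minus the doubly-counted overlap 45.00 mm² gives 860.25 mm² — area = 860.25 mm². Checking containment: the cross-section at z = 8.88 is a subset of the cross-section at z = 8.16.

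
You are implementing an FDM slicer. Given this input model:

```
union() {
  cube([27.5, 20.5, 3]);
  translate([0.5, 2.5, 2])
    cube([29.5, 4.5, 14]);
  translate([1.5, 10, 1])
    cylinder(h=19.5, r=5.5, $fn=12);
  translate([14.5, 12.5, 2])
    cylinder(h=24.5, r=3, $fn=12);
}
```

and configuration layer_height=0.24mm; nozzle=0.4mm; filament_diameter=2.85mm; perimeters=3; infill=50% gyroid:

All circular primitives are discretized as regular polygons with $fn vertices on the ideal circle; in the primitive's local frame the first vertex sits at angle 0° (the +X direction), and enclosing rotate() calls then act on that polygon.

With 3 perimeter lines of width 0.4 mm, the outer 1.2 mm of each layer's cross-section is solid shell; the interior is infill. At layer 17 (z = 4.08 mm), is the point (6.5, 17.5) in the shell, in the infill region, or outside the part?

At z = 4.08 mm: the cube is not intersected at this z (z outside [0, 3]); the cube at (0.5, 2.5) (footprint 29.5×4.5) is included at this height; the cylinder at (1.5, 10): section is a regular 12-gon, circumradius r=5.5; the cylinder at (14.5, 12.5): section is a regular 12-gon, circumradius r=3; Taking the union: the regions partially overlap (shared area 9.78 mm²), so overlapping operands fuse into one piece — 2 connected regions. Overall, the cross-section has 2 separate islands. The nearest boundary edge runs (1.50, 15.50)→(4.25, 14.76); distance from the point to it = 3.54 mm. The point is not inside any of the regions above, so it lies outside the cross-section (3.54 mm from the nearest boundary).

outside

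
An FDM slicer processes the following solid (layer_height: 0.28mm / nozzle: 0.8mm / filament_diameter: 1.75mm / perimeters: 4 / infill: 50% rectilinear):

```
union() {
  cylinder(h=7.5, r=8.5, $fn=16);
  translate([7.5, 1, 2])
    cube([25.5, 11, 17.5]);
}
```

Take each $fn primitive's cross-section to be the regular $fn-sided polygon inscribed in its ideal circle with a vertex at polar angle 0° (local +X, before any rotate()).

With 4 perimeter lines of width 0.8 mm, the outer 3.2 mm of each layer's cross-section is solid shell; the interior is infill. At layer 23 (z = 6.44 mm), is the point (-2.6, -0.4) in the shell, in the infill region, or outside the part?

infill

At z = 6.44 mm: the cylinder: section is a regular 16-gon, circumradius r=8.5; the cube at (7.5, 1) is present — its section is the full 25.5×11 rectangle; Taking the union: the regions partially overlap (shared area 1.39 mm²), so overlapping operands fuse into one piece — 1 connected region. Overall, the cross-section is a single solid region. The nearest boundary edge runs (-7.85, -3.25)→(-8.50, 0.00); distance from the point to it = 5.71 mm. The point is inside the cross-section and 5.71 mm from the nearest boundary — more than the 3.2 mm shell width (4 × 0.8), so it's in the infill interior.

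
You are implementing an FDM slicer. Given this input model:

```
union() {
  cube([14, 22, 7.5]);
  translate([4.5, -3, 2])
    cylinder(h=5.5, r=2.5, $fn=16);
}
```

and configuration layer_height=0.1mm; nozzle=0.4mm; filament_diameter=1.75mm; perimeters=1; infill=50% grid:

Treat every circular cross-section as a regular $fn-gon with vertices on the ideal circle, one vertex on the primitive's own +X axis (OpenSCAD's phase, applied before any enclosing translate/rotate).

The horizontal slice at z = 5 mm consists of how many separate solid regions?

2

At z = 5 mm: the cube is present — its section is the full 14×22 rectangle; the r=2.5 cylinder at (4.5, -3) gives a regular 16-gon of circumradius 2.5 (constant along its height); Combining (union): the 2 present regions are separate (no shared area or edge), so areas and boundary lengths simply add and each stays a separate island — 2 connected regions. The result has 2 disconnected regions.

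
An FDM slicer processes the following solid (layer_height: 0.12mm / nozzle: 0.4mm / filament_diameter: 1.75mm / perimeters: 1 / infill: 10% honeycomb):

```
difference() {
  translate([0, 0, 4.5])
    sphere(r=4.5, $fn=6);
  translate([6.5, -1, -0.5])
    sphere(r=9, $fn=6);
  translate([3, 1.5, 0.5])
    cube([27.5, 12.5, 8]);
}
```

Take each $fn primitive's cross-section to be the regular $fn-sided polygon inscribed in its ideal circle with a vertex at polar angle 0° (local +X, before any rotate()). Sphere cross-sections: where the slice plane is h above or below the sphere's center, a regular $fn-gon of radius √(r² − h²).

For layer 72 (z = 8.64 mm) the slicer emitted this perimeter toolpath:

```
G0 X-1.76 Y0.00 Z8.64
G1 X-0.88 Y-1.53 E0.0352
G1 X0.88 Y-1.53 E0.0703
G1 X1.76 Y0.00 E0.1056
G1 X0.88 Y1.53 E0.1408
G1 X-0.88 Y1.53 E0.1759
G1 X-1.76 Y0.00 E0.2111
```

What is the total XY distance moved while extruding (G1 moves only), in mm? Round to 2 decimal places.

10.58 mm

Sum the Euclidean lengths of each G1 segment: total = 10.58 mm.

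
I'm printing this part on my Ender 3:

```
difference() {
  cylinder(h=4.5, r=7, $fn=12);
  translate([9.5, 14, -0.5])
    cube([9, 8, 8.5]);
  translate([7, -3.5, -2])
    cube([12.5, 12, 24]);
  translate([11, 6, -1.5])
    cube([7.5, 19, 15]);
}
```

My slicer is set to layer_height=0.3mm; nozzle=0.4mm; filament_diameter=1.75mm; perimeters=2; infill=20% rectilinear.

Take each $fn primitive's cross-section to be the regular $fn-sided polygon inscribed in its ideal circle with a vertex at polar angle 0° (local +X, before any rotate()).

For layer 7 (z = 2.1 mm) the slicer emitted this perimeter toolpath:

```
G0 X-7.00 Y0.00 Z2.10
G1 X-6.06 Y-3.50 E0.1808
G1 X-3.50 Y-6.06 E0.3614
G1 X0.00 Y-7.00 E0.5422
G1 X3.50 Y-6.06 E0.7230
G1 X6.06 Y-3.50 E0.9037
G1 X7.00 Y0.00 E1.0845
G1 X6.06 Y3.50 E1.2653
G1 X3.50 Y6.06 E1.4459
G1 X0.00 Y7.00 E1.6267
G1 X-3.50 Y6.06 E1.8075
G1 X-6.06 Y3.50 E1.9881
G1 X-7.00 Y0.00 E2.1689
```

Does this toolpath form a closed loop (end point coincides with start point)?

yes

Start point (G0): (-7.00, 0.00). End point (last G1): the path returns to the start — closed.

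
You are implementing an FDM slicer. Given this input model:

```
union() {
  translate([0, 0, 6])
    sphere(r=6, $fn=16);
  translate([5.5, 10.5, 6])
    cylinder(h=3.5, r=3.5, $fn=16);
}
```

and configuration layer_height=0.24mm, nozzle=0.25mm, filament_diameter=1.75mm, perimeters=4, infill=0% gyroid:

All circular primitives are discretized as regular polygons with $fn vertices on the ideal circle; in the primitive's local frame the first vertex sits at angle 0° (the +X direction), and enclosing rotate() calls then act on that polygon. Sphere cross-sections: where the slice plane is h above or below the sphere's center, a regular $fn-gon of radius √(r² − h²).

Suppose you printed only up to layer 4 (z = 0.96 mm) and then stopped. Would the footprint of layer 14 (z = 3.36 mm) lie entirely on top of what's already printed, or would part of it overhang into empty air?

Compare the two slices. At z = 0.96: the r=6 sphere slices to a regular 16-gon of circumradius 3.256 (√(r²−h²) with h=5.04 from center) (area = (16/2)·3.256²·sin(360°/16) = 32.45 mm²); the cylinder at (5.5, 10.5) is absent (z outside [6, 9.5]); Taking the union: only the r=6 sphere is present, so the union is just that shape — area = 32.45 mm². At z = 3.36: the r=6 sphere contributes a regular 16-gon of circumradius √(6²−2.64²) = 5.388 (area = (16/2)·5.388²·sin(360°/16) = 88.88 mm²); the cylinder at (5.5, 10.5) is not intersected at this z (z outside [6, 9.5]); Merging all regions: only the r=6 sphere is present, so the union is just that shape — area = 88.88 mm². Checking containment: at z = 3.36 the cross-section extends beyond the z = 0.96 cross-section by about 56.43 mm².

part overhangs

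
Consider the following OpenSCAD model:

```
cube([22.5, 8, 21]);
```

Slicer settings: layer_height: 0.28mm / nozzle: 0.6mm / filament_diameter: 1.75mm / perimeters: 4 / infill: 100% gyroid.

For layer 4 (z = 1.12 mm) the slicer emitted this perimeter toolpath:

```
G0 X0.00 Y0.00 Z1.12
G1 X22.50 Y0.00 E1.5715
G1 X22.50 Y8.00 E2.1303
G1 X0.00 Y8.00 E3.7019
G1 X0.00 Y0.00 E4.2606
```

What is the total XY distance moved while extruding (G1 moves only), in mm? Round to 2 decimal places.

Sum the Euclidean lengths of each G1 segment: total = 61.00 mm.

61.00 mm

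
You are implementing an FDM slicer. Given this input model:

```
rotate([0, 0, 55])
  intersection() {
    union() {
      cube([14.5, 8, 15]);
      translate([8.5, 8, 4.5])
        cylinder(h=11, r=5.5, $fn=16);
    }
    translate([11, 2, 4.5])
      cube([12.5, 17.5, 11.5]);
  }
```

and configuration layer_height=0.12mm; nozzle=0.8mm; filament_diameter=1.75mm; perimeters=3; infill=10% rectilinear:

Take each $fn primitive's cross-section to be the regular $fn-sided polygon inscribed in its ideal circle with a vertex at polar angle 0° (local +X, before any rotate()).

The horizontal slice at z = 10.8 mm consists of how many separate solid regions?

1

At z = 10.8 mm: the 14.5×8 cube contributes its full rectangle; the r=5.5 cylinder at (8.5, 8) gives a regular 16-gon of circumradius 5.5 (constant along its height); Combining (union): the regions partially overlap (shared area 46.30 mm²), so overlapping operands fuse into one piece — 1 connected region; the 12.5×17.5 cube at (11, 2) contributes its full rectangle; Taking the intersection: the 12.5×17.5 cube at (11, 2) partially overlaps that combined region; clipping to the common part keeps 31.06 mm² — 1 connected region; (rotated 55° about Z; rotation is an isometry so areas/perimeters/island counts are preserved). The result has 1 disconnected region.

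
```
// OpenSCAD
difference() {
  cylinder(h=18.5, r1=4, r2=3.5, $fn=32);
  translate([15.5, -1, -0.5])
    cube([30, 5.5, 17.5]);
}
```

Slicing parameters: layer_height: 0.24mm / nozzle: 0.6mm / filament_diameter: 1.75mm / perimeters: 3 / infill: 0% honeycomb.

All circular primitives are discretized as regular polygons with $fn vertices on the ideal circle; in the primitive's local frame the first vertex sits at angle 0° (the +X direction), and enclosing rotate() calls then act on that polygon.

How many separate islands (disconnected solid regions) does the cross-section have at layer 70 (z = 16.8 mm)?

1

At z = 16.8 mm: the cone contributes a regular 32-gon of circumradius 3.546 (interpolated between r1=4 and r2=3.5 at t=0.908); the cube at (15.5, -1) is present — its section is the full 30×5.5 rectangle; Subtracting the remaining from the first: starting from the cone, the 30×5.5 cube at (15.5, -1) misses the remaining region (no effect) — 1 connected region. Overall, the cross-section is a single solid region. Island count = 1.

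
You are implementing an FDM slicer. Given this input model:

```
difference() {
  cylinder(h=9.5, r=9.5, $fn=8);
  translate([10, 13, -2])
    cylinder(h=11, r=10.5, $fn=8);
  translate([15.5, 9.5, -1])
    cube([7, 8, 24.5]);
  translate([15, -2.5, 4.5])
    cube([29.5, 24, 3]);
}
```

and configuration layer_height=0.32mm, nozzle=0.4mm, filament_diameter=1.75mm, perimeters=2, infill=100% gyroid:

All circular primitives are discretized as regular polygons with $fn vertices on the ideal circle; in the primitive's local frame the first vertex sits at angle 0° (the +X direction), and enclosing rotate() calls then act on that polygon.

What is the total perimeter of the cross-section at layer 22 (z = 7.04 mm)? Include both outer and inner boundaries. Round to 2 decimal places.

58.17 mm

At z = 7.04 mm: the r=9.5 cylinder gives a regular 8-gon of circumradius 9.5 (constant along its height) (perimeter = 2·8·9.500·sin(180°/8) = 58.17 mm); the r=10.5 cylinder at (10, 13) contributes a regular 8-gon of circumradius 10.5 (perimeter = 2·8·10.500·sin(180°/8) = 64.29 mm); the cube at (15.5, 9.5) is present — its section is the full 7×8 rectangle (perimeter 30.00 mm); the 29.5×24 cube at (15, -2.5) contributes its full rectangle (perimeter 107.00 mm); Subtracting the remaining from the first: starting from the r=9.5 cylinder, the r=10.5 cylinder at (10, 13) partially overlaps it — only the 15.92 mm² overlap (of its 311.83 mm²) is removed, clipping the outline; the 7×8 cube at (15.5, 9.5) misses the remaining region (no effect); the 29.5×24 cube at (15, -2.5) misses the remaining region (no effect) — boundary = 58.17 mm. Overall, the cross-section is a single solid region. Total boundary length (outer) = 58.17 mm.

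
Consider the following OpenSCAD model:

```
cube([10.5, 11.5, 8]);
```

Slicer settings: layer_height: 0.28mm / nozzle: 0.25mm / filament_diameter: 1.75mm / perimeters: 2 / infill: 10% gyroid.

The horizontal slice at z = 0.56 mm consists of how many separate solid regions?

1

At z = 0.56 mm: the 10.5×11.5 cube contributes its full rectangle. The result has 1 disconnected region.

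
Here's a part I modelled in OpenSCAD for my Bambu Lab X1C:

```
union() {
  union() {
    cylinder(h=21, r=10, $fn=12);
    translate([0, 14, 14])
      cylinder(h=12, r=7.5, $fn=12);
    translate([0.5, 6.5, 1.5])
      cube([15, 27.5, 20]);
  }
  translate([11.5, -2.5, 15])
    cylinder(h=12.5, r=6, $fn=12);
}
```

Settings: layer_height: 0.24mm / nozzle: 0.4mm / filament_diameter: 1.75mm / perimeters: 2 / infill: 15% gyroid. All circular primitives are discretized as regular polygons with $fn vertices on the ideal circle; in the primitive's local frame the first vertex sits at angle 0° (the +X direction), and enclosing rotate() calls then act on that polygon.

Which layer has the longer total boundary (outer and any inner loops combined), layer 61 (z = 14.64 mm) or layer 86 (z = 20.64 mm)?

Layer 61 (z = 14.64): the cylinder: section is a regular 12-gon, circumradius r=10 (perimeter = 2·12·10.000·sin(180°/12) = 62.12 mm); the r=7.5 cylinder at (0, 14) gives a regular 12-gon of circumradius 7.5 (constant along its height) (perimeter = 2·12·7.500·sin(180°/12) = 46.59 mm); the cube at (0.5, 6.5) (footprint 15×27.5) is included at this height (perimeter 85.00 mm); Merging all regions: the regions partially overlap (shared area 103.63 mm²), so the edge portions inside another operand are dropped and the merged outline is re-measured after clipping — boundary = 130.53 mm; the cylinder at (11.5, -2.5) is absent (z outside [15, 27.5]); Combining (union): only the result so far is present, so the union is just that shape — boundary = 130.53 mm. So its perimeter = 130.53 mm. Layer 86 (z = 20.64): the r=10 cylinder contributes a regular 12-gon of circumradius 10 (perimeter = 2·12·10.000·sin(180°/12) = 62.12 mm); the r=7.5 cylinder at (0, 14) gives a regular 12-gon of circumradius 7.5 (constant along its height) (perimeter = 2·12·7.500·sin(180°/12) = 46.59 mm); the 15×27.5 cube at (0.5, 6.5) contributes its full rectangle (perimeter 85.00 mm); Merging all regions: the regions partially overlap (shared area 103.63 mm²), so the edge portions inside another operand are dropped and the merged outline is re-measured after clipping — boundary = 130.53 mm; the r=6 cylinder at (11.5, -2.5) contributes a regular 12-gon of circumradius 6 (perimeter = 2·12·6.000·sin(180°/12) = 37.27 mm); Taking the union: the regions partially overlap (shared area 26.11 mm²), so the edge portions inside another operand are dropped and the merged outline is re-measured after clipping — boundary = 146.23 mm. So its perimeter = 146.23 mm. Layer 86 is larger (146.23 vs 130.53 mm).

layer 86 (z = 20.64 mm)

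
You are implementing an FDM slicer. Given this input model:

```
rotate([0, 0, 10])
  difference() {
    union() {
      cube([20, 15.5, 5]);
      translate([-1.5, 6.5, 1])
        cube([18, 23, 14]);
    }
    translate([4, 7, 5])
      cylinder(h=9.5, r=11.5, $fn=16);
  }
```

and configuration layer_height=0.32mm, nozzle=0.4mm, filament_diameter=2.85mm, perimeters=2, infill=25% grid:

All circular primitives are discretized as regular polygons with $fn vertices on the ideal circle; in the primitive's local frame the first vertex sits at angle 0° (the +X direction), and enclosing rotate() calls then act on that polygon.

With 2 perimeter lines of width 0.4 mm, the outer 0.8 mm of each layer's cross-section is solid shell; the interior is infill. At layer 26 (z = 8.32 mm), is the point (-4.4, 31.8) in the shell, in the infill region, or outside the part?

outside

At z = 8.32 mm: the cube does not reach this height (z outside [0, 5]); the 18×23 cube at (-1.5, 6.5) contributes its full rectangle; Combining (union): only the 18×23 cube at (-1.5, 6.5) is present, so the union is just that shape — 1 connected region; the r=11.5 cylinder at (4, 7) gives a regular 16-gon of circumradius 11.5 (constant along its height); Taking the first minus the rest: starting from that combined region, the r=11.5 cylinder at (4, 7) partially overlaps it — only the 169.65 mm² overlap (of its 404.88 mm²) is removed, clipping the outline — 1 connected region; (whole slice rotated 10° about Z — lengths, areas and connectivity unchanged). Overall, the cross-section is a single solid region. Undo the 10° rotation: the query point maps to (1.189, 32.081) in the un-rotated model frame. The nearest boundary edge runs (-1.50, 29.50)→(16.50, 29.50); distance from the point to it = 2.58 mm. The point is not inside any of the regions above, so it lies outside the cross-section (2.58 mm from the nearest boundary).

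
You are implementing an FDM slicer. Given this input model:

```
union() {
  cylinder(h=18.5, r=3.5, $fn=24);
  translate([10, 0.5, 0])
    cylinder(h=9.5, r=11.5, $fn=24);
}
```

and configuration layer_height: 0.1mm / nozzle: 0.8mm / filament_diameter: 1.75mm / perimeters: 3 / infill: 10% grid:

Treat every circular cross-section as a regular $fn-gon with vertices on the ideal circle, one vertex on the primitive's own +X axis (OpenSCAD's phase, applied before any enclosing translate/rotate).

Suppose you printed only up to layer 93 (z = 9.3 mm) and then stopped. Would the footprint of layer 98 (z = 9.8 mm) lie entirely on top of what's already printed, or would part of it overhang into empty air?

entirely on top

Compare the two slices. At z = 9.3: the r=3.5 cylinder contributes a regular 24-gon of circumradius 3.5 (area = (24/2)·3.500²·sin(360°/24) = 38.05 mm²); the cylinder at (10, 0.5): section is a regular 24-gon, circumradius r=11.5 (area = (24/2)·11.500²·sin(360°/24) = 410.75 mm²); Combining (union): the regions partially overlap — summed areas 448.79 mm² minus the doubly-counted overlap 27.61 mm² gives 421.18 mm² — area = 421.18 mm². At z = 9.8: the r=3.5 cylinder contributes a regular 24-gon of circumradius 3.5 (area = (24/2)·3.500²·sin(360°/24) = 38.05 mm²); the cylinder at (10, 0.5) is not intersected at this z (z outside [0, 9.5]); Merging all regions: only the r=3.5 cylinder is present, so the union is just that shape — area = 38.05 mm². Checking containment: the cross-section at z = 9.8 is a subset of the cross-section at z = 9.3.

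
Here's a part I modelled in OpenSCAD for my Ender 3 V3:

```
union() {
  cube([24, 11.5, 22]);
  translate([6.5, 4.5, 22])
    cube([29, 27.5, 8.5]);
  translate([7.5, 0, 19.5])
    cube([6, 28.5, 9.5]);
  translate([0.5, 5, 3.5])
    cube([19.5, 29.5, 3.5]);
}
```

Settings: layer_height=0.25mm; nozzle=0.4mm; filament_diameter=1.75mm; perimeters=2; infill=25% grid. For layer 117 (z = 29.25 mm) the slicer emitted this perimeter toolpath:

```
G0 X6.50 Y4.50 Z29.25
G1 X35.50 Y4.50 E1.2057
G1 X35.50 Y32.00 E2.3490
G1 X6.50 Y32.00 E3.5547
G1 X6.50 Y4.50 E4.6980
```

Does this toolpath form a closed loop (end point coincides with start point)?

Start point (G0): (6.50, 4.50). End point (last G1): the path returns to the start — closed.

yes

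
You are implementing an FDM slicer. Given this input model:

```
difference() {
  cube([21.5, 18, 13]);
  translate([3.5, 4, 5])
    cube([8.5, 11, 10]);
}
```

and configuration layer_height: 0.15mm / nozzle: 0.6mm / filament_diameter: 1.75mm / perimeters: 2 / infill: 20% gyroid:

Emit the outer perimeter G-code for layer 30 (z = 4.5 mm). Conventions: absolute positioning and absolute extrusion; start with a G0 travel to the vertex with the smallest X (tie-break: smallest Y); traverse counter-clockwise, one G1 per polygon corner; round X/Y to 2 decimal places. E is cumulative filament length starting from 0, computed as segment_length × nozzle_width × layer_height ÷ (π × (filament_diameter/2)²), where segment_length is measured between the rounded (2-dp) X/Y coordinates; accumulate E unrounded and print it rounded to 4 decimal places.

G0 X0.00 Y0.00 Z4.50
G1 X21.50 Y0.00 E0.8045
G1 X21.50 Y18.00 E1.4780
G1 X0.00 Y18.00 E2.2825
G1 X0.00 Y0.00 E2.9560

At z = 4.5 mm: the cube is present — its section is the full 21.5×18 rectangle; the cube at (3.5, 4) is absent (z outside [5, 15]); Subtracting the remaining from the first: none of the subtracted shapes is present at this height, so the 21.5×18 cube is unchanged — 1 connected region. The outline is a single polygon with 4 vertices. Extrusion per mm of travel: 0.6 × 0.15 / (π × 0.875²) = 0.037418. Accumulating E over each segment gives final E = 2.9560.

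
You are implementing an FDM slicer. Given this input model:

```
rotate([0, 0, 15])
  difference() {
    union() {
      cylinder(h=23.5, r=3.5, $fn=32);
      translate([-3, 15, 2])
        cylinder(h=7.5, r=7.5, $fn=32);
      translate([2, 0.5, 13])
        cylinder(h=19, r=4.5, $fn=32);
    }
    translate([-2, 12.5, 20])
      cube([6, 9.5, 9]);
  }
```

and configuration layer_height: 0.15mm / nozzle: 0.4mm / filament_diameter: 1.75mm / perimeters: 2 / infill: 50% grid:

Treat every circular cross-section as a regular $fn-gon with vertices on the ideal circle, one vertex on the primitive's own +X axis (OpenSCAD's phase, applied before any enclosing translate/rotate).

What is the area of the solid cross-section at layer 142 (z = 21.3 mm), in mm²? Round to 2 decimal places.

69.00 mm²

At z = 21.3 mm: the r=3.5 cylinder contributes a regular 32-gon of circumradius 3.5 (area = (32/2)·3.500²·sin(360°/32) = 38.24 mm²); the cylinder at (-3, 15) is not intersected at this z (z outside [2, 9.5]); the r=4.5 cylinder at (2, 0.5) contributes a regular 32-gon of circumradius 4.5 (area = (32/2)·4.500²·sin(360°/32) = 63.21 mm²); Taking the union: the regions partially overlap — summed areas 101.45 mm² minus the doubly-counted overlap 32.45 mm² gives 69.00 mm² — area = 69.00 mm²; the cube at (-2, 12.5) (footprint 6×9.5) is included at this height (area 57.00 mm²); After the difference (first − rest): starting from that combined region (69.00 mm²), the 6×9.5 cube at (-2, 12.5) misses the remaining region (no effect) — area = 69.00 mm²; (rotated 15° about Z; rotation is an isometry so areas/perimeters/island counts are preserved). Overall, the cross-section is a single solid region. Net area = 69.00 mm².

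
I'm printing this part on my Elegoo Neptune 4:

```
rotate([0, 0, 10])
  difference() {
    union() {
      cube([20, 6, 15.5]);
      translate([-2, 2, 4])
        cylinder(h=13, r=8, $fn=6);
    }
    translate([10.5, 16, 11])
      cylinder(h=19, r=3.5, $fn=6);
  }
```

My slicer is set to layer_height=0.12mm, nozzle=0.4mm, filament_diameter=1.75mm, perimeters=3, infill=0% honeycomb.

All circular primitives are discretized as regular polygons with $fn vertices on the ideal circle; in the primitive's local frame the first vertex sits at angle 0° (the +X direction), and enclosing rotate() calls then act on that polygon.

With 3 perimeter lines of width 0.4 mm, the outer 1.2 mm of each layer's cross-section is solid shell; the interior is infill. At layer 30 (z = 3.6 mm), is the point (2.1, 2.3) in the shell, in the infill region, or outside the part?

At z = 3.6 mm: the cube is present — its section is the full 20×6 rectangle; the cylinder at (-2, 2) is absent (z outside [4, 17]); Merging all regions: only the 20×6 cube is present, so the union is just that shape — 1 connected region; the cylinder at (10.5, 16) does not reach this height (z outside [11, 30]); Subtracting the remaining from the first: none of the subtracted shapes is present at this height, so the result so far is unchanged — 1 connected region; (rotated 10° about Z; rotation is an isometry so areas/perimeters/island counts are preserved). Overall, the cross-section is a single solid region. Undo the 10° rotation: the query point maps to (2.467, 1.900) in the un-rotated model frame. The nearest boundary edge runs (0.00, 0.00)→(20.00, 0.00); distance from the point to it = 1.90 mm. The point is inside the cross-section and 1.90 mm from the nearest boundary — more than the 1.2 mm shell width (3 × 0.4), so it's in the infill interior.

infill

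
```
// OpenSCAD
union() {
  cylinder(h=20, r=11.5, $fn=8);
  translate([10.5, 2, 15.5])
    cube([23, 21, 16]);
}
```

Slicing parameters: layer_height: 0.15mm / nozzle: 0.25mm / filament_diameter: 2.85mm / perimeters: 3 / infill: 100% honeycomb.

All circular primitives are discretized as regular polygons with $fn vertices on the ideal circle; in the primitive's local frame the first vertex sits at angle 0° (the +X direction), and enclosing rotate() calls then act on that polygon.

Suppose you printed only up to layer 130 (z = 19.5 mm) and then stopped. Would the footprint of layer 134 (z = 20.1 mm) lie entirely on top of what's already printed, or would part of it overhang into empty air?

Compare the two slices. At z = 19.5: the r=11.5 cylinder contributes a regular 8-gon of circumradius 11.5 (area = (8/2)·11.500²·sin(360°/8) = 374.06 mm²); the 23×21 cube at (10.5, 2) contributes its full rectangle (area 483.00 mm²); Taking the union: the regions partially overlap — summed areas 857.06 mm² minus the doubly-counted overlap 0.04 mm² gives 857.02 mm² — area = 857.02 mm². At z = 20.1: the cylinder is absent (z outside [0, 20]); the 23×21 cube at (10.5, 2) contributes its full rectangle (area 483.00 mm²); Combining (union): only the 23×21 cube at (10.5, 2) is present, so the union is just that shape — area = 483.00 mm². Checking containment: the cross-section at z = 20.1 is a subset of the cross-section at z = 19.5.

entirely on top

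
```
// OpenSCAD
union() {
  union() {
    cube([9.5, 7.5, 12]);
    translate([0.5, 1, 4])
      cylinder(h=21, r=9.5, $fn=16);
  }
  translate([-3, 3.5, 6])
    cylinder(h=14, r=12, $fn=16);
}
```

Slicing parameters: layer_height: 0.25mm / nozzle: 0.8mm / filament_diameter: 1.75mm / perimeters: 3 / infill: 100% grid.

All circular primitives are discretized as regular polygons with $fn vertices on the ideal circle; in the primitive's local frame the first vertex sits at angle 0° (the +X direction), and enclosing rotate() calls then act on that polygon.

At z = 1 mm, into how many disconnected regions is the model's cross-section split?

1

At z = 1 mm: the cube (footprint 9.5×7.5) is included at this height; the cylinder at (0.5, 1) does not reach this height (z outside [4, 25]); Combining (union): only the 9.5×7.5 cube is present, so the union is just that shape — 1 connected region; the cylinder at (-3, 3.5) is absent (z outside [6, 20]); Combining (union): only that combined region is present, so the union is just that shape — 1 connected region. The result has 1 disconnected region.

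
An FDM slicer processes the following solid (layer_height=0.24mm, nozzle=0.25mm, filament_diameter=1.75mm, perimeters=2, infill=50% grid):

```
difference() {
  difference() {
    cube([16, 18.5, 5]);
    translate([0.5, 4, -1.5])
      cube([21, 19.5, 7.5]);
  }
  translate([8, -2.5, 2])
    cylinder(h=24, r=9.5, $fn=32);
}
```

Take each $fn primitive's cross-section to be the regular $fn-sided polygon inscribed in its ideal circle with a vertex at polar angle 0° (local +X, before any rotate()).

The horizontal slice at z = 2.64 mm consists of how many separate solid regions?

At z = 2.64 mm: the 16×18.5 cube contributes its full rectangle; the cube at (0.5, 4) is present — its section is the full 21×19.5 rectangle; Taking the first minus the rest: starting from the 16×18.5 cube, the 21×19.5 cube at (0.5, 4) partially overlaps it — only the 224.75 mm² overlap (of its 409.50 mm²) is removed, clipping the outline — 1 connected region; the cylinder at (8, -2.5): section is a regular 32-gon, circumradius r=9.5; Taking the first minus the rest: starting from that combined region, the r=9.5 cylinder at (8, -2.5) partially overlaps it — only the 62.51 mm² overlap (of its 281.71 mm²) is removed, clipping the outline — 2 connected regions. The result has 2 disconnected regions.

2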